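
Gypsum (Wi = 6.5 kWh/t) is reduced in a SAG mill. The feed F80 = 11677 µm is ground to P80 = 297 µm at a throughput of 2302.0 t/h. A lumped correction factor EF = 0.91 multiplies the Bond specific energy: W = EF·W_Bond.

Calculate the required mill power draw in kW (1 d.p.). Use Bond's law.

W_Bond = 10·Wi·(1/√P₈₀ − 1/√F₈₀)
W = 10·6.5·(1/√297 − 1/√11677) = 10·6.5·(0.048772) = 3.1702 kWh/t
Corrected W = EF·W_Bond = 0.91·3.1702 = 2.8849 kWh/t
P_mill = W·ṁ = 2.8849·2302.0 = 6640.9 kW

P = 6640.9 kW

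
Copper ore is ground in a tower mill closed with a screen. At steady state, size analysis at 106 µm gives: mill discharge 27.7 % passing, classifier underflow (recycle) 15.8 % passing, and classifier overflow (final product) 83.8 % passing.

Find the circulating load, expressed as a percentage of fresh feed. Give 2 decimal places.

Two-product formula at 106 µm:
r = (o − d)/(d − u)
r = (83.8 − 27.7)/(27.7 − 15.8) = 56.1/11.9 = 4.7143
CL = 100·r = 471.43 %

CL = 471.43 %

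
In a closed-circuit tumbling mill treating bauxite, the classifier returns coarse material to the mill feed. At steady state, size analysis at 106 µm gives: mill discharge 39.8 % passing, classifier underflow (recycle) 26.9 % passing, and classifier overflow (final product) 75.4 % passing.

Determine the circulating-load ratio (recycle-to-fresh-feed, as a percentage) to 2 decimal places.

Classifier node, passing 106 µm:
d + r·d = r·u + o → r(d−u) = o−d
r = (75.4 − 39.8)/(39.8 − 26.9) = 35.6/12.9 = 2.7597
CL = 100·r = 275.97 %

CL = 275.97 %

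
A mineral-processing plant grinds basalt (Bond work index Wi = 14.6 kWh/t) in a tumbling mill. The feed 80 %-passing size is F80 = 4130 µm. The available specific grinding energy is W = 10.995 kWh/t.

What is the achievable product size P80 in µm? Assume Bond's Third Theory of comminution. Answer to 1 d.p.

P80 = 121.1 µm

Bond:  W = 10 Wi (1/√P − 1/√F)
⇒ 1/√P80 = W/(10·Wi) + 1/√F80
  = 10.9950/(10·14.6) + 1/√4130 = 0.075308 + 0.015561 = 0.090869
P80 = (1/0.090869)² = 11.0049² = 121.11 µm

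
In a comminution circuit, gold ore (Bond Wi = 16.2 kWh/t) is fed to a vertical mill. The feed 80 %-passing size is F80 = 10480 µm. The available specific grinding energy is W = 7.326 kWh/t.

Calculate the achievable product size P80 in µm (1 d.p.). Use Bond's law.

W = 10·Wi·[P80^(−½) − F80^(−½)]
⇒ 1/√P80 = W/(10·Wi) + 1/√F80
  = 7.3260/(10·16.2) + 1/√10480 = 0.045222 + 0.009768 = 0.054991
P80 = (1/0.054991)² = 18.1849² = 330.69 µm

P80 = 330.7 µm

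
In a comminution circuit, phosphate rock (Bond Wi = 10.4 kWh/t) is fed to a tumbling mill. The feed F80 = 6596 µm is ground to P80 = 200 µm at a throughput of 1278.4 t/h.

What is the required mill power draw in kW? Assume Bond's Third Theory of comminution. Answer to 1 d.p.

W = 10 Wi (P80^-0.5 − F80^-0.5)
W = 10·10.4·(1/√200 − 1/√6596) = 10·10.4·(0.058398) = 6.0734 kWh/t
Power = W × throughput = 6.0734 kWh/t × 1278.4 t/h = 7764.2 kW

P = 7764.2 kW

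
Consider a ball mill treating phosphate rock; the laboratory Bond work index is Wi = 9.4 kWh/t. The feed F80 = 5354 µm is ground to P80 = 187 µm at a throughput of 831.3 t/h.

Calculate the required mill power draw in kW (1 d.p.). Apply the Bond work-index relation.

P = 4646.4 kW

W = 10 Wi (1/√P80 − 1/√F80)  [Bond]
W = 10·9.4·(1/√187 − 1/√5354) = 10·9.4·(0.059461) = 5.5893 kWh/t
Power = W × throughput = 5.5893 kWh/t × 831.3 t/h = 4646.4 kW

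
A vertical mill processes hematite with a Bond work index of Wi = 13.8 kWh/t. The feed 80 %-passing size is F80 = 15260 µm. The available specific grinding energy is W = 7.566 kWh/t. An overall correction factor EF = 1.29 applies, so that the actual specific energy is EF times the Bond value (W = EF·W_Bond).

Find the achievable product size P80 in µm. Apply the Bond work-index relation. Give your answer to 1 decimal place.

Bond: W = 10·Wi·(1/√P80 − 1/√F80)
W_Bond = W / EF = 7.566 / 1.29 = 5.8651 kWh/t
1/√P80 = 1/√F80 + W_Bond/(10·Wi)
  = 5.8651/(10·13.8) + 1/√15260 = 0.042501 + 0.008095 = 0.050596
P80 = (1/0.050596)² = 19.7644² = 390.63 µm

P80 = 390.6 µm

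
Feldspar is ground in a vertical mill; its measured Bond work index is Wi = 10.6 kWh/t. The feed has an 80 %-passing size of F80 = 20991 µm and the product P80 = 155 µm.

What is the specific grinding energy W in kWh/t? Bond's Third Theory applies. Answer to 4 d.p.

W = 7.7825 kWh/t

Bond: W = 10·Wi·(1/√P80 − 1/√F80)
1/√155 = 0.080322;  1/√20991 = 0.006902
W = 10·10.6·(0.080322 − 0.006902) = 7.7825 kWh/t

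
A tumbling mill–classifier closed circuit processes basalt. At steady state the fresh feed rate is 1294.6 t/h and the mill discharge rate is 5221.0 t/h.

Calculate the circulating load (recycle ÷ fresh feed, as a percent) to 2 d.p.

Discharge = new feed + return, hence
R = M − F = 5221.0 − 1294.6 = 3926.4 t/h
CL = 100·R/F = 100·3926.4/1294.6 = 303.29 %

CL = 303.29 %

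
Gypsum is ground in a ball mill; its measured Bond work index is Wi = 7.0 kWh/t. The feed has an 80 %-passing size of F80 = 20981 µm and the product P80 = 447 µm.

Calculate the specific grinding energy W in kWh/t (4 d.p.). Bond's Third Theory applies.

W = 2.8276 kWh/t

Bond:  W = 10 Wi (1/√P − 1/√F)
1/√447 = 0.047298;  1/√20981 = 0.006904
W = 10·7.0·(0.047298 − 0.006904) = 2.8276 kWh/t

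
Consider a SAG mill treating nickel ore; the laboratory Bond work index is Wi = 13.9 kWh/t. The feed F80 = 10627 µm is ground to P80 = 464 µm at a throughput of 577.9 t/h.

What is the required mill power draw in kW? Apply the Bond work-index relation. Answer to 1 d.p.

W = 10·Wi·[P80^(−½) − F80^(−½)]
W = 10·13.9·(1/√464 − 1/√10627) = 10·13.9·(0.036723) = 5.1045 kWh/t
Power = W × throughput = 5.1045 kWh/t × 577.9 t/h = 2949.9 kW

P = 2949.9 kW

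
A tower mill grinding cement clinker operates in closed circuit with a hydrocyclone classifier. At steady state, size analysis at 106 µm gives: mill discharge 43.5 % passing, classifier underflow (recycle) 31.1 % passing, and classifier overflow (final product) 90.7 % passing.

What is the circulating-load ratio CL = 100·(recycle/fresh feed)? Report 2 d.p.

Balance %-passing 106 µm (r = R/F):
(1+r)·d = r·u + o ⇒ r = (o−d)/(d−u)
r = (90.7 − 43.5)/(43.5 − 31.1) = 47.2/12.4 = 3.8065
CL = 100·r = 380.65 %

CL = 380.65 %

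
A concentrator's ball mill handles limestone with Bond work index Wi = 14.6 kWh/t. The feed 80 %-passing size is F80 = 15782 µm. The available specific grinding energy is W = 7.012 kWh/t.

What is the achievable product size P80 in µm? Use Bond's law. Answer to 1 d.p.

P80 = 319.0 µm

W = 10·Wi·[P80^(−½) − F80^(−½)]
P80^(−½) = W/(10 Wi) + F80^(−½)
  = 7.0120/(10·14.6) + 1/√15782 = 0.048027 + 0.007960 = 0.055988
P80 = (1/0.055988)² = 17.8611² = 319.02 µm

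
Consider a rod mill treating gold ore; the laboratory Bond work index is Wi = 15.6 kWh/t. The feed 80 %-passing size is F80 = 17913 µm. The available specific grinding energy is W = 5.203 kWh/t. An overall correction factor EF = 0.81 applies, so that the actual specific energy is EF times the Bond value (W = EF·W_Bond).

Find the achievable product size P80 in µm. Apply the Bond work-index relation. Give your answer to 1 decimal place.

P80 = 422.5 µm

W_Bond = 10·Wi·(1/√P₈₀ − 1/√F₈₀)
W_Bond = W / EF = 5.203 / 0.81 = 6.4235 kWh/t
P80^(−½) = W_Bond/(10 Wi) + F80^(−½)
  = 6.4235/(10·15.6) + 1/√17913 = 0.041176 + 0.007472 = 0.048648
P80 = (1/0.048648)² = 20.5560² = 422.55 µm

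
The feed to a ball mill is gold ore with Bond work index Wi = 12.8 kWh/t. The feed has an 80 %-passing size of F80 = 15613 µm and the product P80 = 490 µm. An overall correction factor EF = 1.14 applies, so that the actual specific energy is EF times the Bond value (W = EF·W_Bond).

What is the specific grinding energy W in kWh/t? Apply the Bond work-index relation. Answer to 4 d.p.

W = 5.4242 kWh/t

W = 10·Wi·[P80^(−½) − F80^(−½)]
1/√490 = 0.045175;  1/√15613 = 0.008003
W = 10·12.8·(0.045175 − 0.008003) = 4.7581 kWh/t
Corrected W = EF·W_Bond = 1.14·4.7581 = 5.4242 kWh/t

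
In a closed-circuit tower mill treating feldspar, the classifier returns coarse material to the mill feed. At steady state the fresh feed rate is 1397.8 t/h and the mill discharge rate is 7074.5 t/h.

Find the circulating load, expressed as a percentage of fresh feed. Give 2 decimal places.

CL = 406.12 %

Discharge = new feed + return, hence
R = M − F = 7074.5 − 1397.8 = 5676.7 t/h
CL = 100·R/F = 100·5676.7/1397.8 = 406.12 %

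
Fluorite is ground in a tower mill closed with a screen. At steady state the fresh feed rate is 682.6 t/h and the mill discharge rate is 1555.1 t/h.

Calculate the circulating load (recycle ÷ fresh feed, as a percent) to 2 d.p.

CL = 127.82 %

Mill node: discharge = fresh + recycle.
R = M − F = 1555.1 − 682.6 = 872.5 t/h
CL = 100·R/F = 100·872.5/682.6 = 127.82 %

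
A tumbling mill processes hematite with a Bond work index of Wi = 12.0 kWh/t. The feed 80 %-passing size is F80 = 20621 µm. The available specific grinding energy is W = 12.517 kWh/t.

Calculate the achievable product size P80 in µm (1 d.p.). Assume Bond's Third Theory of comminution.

W = 10·Wi·(P80^(-½) − F80^(-½))
⇒ 1/√P80 = W/(10·Wi) + 1/√F80
  = 12.5170/(10·12.0) + 1/√20621 = 0.104308 + 0.006964 = 0.111272
P80 = (1/0.111272)² = 8.9870² = 80.77 µm

P80 = 80.8 µm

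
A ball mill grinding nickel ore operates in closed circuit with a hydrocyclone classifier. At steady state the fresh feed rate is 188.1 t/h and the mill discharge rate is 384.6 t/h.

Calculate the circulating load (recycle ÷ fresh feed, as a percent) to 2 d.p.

Steady state: M = F + R.
R = M − F = 384.6 − 188.1 = 196.5 t/h
CL = 100·R/F = 100·196.5/188.1 = 104.47 %

CL = 104.47 %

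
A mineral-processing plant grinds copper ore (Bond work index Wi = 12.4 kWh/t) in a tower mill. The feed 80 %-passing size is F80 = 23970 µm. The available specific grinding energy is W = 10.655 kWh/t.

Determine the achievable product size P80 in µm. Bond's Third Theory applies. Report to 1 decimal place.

P80 = 117.2 µm

W = 10·Wi·(P80^(-½) − F80^(-½))
⇒ 1/√P80 = W/(10 Wi) + 1/√F80
  = 10.6550/(10·12.4) + 1/√23970 = 0.085927 + 0.006459 = 0.092386
P80 = (1/0.092386)² = 10.8241² = 117.16 µm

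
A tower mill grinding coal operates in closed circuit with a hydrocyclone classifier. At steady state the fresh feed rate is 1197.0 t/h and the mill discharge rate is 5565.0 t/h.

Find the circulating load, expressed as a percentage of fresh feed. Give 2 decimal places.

CL = 364.91 %

Mill node: discharge = fresh + recycle.
R = M − F = 5565.0 − 1197.0 = 4368.0 t/h
CL = 100·R/F = 100·4368.0/1197.0 = 364.91 %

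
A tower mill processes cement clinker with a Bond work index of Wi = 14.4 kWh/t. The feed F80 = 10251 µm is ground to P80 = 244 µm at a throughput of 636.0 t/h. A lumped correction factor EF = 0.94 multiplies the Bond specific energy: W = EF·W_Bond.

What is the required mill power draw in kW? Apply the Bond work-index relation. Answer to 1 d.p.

W = 10·Wi·(P80^(-½) − F80^(-½))
W = 10·14.4·(1/√244 − 1/√10251) = 10·14.4·(0.054142) = 7.7964 kWh/t
Corrected W = EF·W_Bond = 0.94·7.7964 = 7.3286 kWh/t
P = W·T = 7.3286·636.0 = 4661.0 kW

P = 4661.0 kW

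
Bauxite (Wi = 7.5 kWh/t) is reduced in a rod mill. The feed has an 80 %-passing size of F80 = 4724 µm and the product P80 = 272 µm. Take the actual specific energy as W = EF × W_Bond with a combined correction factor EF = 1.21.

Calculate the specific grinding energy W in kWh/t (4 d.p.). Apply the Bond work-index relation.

W = 10 Wi (1/√P80 − 1/√F80)  [Bond]
1/√272 = 0.060634;  1/√4724 = 0.014549
W = 10·7.5·(0.060634 − 0.014549) = 3.4563 kWh/t
With EF = 1.21: W = 3.4563·1.21 = 4.1822 kWh/t

W = 4.1822 kWh/t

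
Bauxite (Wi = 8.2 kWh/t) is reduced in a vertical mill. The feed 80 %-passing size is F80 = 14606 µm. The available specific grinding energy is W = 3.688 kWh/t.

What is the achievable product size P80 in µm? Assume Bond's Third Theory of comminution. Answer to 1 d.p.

W = 10·Wi·[P80^(−½) − F80^(−½)]
⇒ 1/√P80 = W/(10·Wi) + 1/√F80
  = 3.6880/(10·8.2) + 1/√14606 = 0.044976 + 0.008274 = 0.053250
P80 = (1/0.053250)² = 18.7794² = 352.66 µm

P80 = 352.7 µm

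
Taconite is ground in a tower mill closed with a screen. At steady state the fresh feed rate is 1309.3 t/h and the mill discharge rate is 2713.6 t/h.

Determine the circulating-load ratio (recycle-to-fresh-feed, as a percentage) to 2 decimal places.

CL = 107.26 %

Steady state: M = F + R.
R = M − F = 2713.6 − 1309.3 = 1404.3 t/h
CL = 100·R/F = 100·1404.3/1309.3 = 107.26 %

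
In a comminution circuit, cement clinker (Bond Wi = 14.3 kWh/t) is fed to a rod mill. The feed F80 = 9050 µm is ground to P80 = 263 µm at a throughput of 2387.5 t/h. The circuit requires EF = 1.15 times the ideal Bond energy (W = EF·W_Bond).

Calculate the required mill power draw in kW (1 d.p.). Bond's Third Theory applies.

P = 20083.1 kW

W = 10 Wi (P80^-0.5 − F80^-0.5)
W = 10·14.3·(1/√263 − 1/√9050) = 10·14.3·(0.051151) = 7.3146 kWh/t
With EF = 1.15: W = 7.3146·1.15 = 8.4118 kWh/t
Power = W × throughput = 8.4118 kWh/t × 2387.5 t/h = 20083.1 kW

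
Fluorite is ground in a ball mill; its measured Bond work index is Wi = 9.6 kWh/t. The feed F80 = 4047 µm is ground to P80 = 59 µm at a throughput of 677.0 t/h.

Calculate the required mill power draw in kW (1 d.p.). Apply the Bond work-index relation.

P = 7439.6 kW

Bond: W = 10·Wi·(1/√P80 − 1/√F80)
W = 10·9.6·(1/√59 − 1/√4047) = 10·9.6·(0.114470) = 10.9891 kWh/t
P_mill = W·ṁ = 10.9891·677.0 = 7439.6 kW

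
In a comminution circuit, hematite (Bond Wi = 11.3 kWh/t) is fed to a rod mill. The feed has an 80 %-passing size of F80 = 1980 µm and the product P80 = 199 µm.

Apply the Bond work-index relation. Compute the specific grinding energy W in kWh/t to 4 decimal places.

Bond: W = 10·Wi·(1/√P80 − 1/√F80)
1/√199 = 0.070888;  1/√1980 = 0.022473
W = 10·11.3·(0.070888 − 0.022473) = 5.4709 kWh/t

W = 5.4709 kWh/t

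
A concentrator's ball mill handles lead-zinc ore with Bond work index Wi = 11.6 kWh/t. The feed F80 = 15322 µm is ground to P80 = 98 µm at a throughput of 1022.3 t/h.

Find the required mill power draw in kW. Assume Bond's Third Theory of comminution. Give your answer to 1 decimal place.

Bond: W = 10·Wi·(1/√P80 − 1/√F80)
W = 10·11.6·(1/√98 − 1/√15322) = 10·11.6·(0.092937) = 10.7806 kWh/t
P_mill = W·ṁ = 10.7806·1022.3 = 11021.0 kW

P = 11021.0 kW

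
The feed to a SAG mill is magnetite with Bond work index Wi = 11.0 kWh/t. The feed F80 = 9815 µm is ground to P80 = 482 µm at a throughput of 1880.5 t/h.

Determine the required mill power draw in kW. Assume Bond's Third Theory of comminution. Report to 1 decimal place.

W = 10 Wi (P80^-0.5 − F80^-0.5)
W = 10·11.0·(1/√482 − 1/√9815) = 10·11.0·(0.035455) = 3.9000 kWh/t
P_mill = W·ṁ = 3.9000·1880.5 = 7334.0 kW

P = 7334.0 kW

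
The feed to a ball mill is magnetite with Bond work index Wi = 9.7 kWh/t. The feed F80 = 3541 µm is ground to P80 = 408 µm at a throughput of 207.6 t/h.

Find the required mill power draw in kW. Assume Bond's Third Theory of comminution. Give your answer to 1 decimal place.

W = 10·Wi·[P80^(−½) − F80^(−½)]
W = 10·9.7·(1/√408 − 1/√3541) = 10·9.7·(0.032702) = 3.1721 kWh/t
P_mill = W·ṁ = 3.1721·207.6 = 658.5 kW

P = 658.5 kW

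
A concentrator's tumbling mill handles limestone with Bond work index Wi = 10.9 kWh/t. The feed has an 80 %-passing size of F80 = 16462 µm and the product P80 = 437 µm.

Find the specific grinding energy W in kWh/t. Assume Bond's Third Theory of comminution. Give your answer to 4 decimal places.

W = 10 Wi (P80^-0.5 − F80^-0.5)
1/√437 = 0.047836;  1/√16462 = 0.007794
W = 10·10.9·(0.047836 − 0.007794) = 4.3646 kWh/t

W = 4.3646 kWh/t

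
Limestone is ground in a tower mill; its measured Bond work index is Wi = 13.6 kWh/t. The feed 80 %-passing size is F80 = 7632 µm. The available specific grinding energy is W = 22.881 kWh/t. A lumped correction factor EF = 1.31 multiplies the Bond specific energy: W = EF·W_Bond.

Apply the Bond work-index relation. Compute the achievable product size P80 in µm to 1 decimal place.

W = 10 Wi / √P80 − 10 Wi / √F80
W_Bond = W / EF = 22.881 / 1.31 = 17.4664 kWh/t
1/√P80 = 1/√F80 + W_Bond/(10·Wi)
  = 17.4664/(10·13.6) + 1/√7632 = 0.128430 + 0.011447 = 0.139876
P80 = (1/0.139876)² = 7.1492² = 51.11 µm

P80 = 51.1 µm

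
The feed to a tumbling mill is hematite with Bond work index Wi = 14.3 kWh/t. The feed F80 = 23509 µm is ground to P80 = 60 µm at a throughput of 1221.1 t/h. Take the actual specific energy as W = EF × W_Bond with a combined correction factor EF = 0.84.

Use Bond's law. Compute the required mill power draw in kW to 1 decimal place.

P = 17979.5 kW

W = 10·Wi·[P80^(−½) − F80^(−½)]
W = 10·14.3·(1/√60 − 1/√23509) = 10·14.3·(0.122577) = 17.5286 kWh/t
W_actual = 0.84 × 17.5286 = 14.7240 kWh/t
P = W·T = 14.7240·1221.1 = 17979.5 kW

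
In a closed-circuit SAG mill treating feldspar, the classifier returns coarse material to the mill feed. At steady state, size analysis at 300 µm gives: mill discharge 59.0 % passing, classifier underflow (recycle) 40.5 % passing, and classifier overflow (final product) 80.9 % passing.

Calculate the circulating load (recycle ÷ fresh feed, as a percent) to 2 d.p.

CL = 118.38 %

Two-product formula at 300 µm:
Fd + Rd = Ru + Fo ⇒ R/F = (o−d)/(d−u)
r = (80.9 − 59.0)/(59.0 − 40.5) = 21.9/18.5 = 1.1838
CL = 100·r = 118.38 %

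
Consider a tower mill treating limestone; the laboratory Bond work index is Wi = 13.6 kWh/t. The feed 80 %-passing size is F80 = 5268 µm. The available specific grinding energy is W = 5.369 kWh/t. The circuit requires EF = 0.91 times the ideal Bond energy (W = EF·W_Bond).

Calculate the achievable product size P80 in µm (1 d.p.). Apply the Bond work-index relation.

W = 10·Wi·[P80^(−½) − F80^(−½)]
W_Bond = W / EF = 5.369 / 0.91 = 5.9000 kWh/t
⇒ 1/√P80 = W_Bond/(10 Wi) + 1/√F80
  = 5.9000/(10·13.6) + 1/√5268 = 0.043382 + 0.013778 = 0.057160
P80 = (1/0.057160)² = 17.4947² = 306.07 µm

P80 = 306.1 µm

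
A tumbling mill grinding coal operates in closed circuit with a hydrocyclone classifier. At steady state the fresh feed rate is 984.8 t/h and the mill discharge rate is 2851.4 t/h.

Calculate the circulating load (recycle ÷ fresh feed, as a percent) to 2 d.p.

Steady state: M = F + R.
R = M − F = 2851.4 − 984.8 = 1866.6 t/h
CL = 100·R/F = 100·1866.6/984.8 = 189.54 %

CL = 189.54 %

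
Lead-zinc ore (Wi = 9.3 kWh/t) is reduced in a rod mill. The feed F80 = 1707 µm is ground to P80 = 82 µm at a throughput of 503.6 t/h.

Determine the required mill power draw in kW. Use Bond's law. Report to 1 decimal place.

P = 4038.5 kW

Bond:  W = 10 Wi (1/√P − 1/√F)
W = 10·9.3·(1/√82 − 1/√1707) = 10·9.3·(0.086228) = 8.0192 kWh/t
Power = W × throughput = 8.0192 kWh/t × 503.6 t/h = 4038.5 kW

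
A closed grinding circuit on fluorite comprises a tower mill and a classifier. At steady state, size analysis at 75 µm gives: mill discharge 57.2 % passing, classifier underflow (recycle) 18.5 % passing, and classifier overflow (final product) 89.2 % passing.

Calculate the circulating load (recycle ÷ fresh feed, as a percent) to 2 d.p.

CL = 82.69 %

Mass balance on the −75 µm fraction:
d + r·d = r·u + o → r(d−u) = o−d
r = (89.2 − 57.2)/(57.2 − 18.5) = 32.0/38.7 = 0.8269
CL = 100·r = 82.69 %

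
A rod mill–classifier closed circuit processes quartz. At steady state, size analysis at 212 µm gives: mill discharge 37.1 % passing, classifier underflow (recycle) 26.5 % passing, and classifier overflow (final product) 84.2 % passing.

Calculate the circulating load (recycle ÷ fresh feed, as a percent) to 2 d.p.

CL = 444.34 %

Let r = R/F. Size balance at 212 µm:
r = (o − d)/(d − u)
r = (84.2 − 37.1)/(37.1 − 26.5) = 47.1/10.6 = 4.4434
CL = 100·r = 444.34 %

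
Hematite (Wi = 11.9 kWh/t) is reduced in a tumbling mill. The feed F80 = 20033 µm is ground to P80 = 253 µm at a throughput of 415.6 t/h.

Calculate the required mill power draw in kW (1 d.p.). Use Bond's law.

W = 10·Wi·(P80^(-½) − F80^(-½))
W = 10·11.9·(1/√253 − 1/√20033) = 10·11.9·(0.055804) = 6.6407 kWh/t
P_mill = W·ṁ = 6.6407·415.6 = 2759.9 kW

P = 2759.9 kW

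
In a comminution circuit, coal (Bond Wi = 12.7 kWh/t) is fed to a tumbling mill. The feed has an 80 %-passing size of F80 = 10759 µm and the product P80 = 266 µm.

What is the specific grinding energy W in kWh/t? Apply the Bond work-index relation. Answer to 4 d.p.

W = 10 Wi (1/√P80 − 1/√F80)  [Bond]
1/√266 = 0.061314;  1/√10759 = 0.009641
W = 10·12.7·(0.061314 − 0.009641) = 6.5625 kWh/t

W = 6.5625 kWh/t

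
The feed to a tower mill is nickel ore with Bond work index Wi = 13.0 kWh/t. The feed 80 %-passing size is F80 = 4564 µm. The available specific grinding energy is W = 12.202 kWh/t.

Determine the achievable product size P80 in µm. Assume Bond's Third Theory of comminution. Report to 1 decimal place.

P80 = 84.7 µm

W = 10·Wi·[P80^(−½) − F80^(−½)]
1/√P80 = 1/√F80 + W/(10·Wi)
  = 12.2020/(10·13.0) + 1/√4564 = 0.093862 + 0.014802 = 0.108664
P80 = (1/0.108664)² = 9.2027² = 84.69 µm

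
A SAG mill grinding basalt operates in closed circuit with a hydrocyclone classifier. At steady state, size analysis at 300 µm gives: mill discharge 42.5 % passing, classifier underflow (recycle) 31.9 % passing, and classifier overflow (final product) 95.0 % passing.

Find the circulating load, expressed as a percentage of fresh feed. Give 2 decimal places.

Two-product formula at 300 µm:
d + r·d = r·u + o → r(d−u) = o−d
r = (95.0 − 42.5)/(42.5 − 31.9) = 52.5/10.6 = 4.9528
CL = 100·r = 495.28 %

CL = 495.28 %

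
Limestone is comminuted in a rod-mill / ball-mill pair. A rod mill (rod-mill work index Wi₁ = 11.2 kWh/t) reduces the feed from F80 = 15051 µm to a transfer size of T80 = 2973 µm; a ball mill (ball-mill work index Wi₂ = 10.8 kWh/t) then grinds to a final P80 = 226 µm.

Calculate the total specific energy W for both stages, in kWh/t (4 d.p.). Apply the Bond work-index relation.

W = 6.3445 kWh/t

Bond:  W = 10 Wi (1/√P − 1/√F)
Stage 1 (15051→2973 µm, Wi₁=11.2): W₁ = 10·11.2·(0.018340 − 0.008151) = 1.1412 kWh/t
Stage 2 (2973→226 µm, Wi₂=10.8): W₂ = 10·10.8·(0.066519 − 0.018340) = 5.2033 kWh/t
W = W₁ + W₂ = 1.1412 + 5.2033 = 6.3445 kWh/t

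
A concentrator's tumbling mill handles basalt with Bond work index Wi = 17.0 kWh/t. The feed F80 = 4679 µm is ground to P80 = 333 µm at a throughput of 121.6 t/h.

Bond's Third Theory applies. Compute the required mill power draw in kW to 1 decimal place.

P = 830.6 kW

W = 10 Wi (1/√P80 − 1/√F80)  [Bond]
W = 10·17.0·(1/√333 − 1/√4679) = 10·17.0·(0.040180) = 6.8307 kWh/t
P_mill = W·ṁ = 6.8307·121.6 = 830.6 kW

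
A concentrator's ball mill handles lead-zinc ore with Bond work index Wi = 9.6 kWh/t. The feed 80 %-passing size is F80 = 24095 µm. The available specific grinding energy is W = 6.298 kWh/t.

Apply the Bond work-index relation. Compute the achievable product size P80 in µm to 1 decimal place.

P80 = 192.7 µm

W = 10 Wi / √P80 − 10 Wi / √F80
1/√P80 = 1/√F80 + W/(10·Wi)
  = 6.2980/(10·9.6) + 1/√24095 = 0.065604 + 0.006442 = 0.072046
P80 = (1/0.072046)² = 13.8799² = 192.65 µm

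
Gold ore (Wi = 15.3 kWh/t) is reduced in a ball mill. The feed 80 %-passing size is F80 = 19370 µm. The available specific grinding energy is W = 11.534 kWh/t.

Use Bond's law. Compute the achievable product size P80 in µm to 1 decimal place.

W = 10 Wi (1/√P80 − 1/√F80)  [Bond]
P80^(−½) = W/(10 Wi) + F80^(−½)
  = 11.5340/(10·15.3) + 1/√19370 = 0.075386 + 0.007185 = 0.082571
P80 = (1/0.082571)² = 12.1108² = 146.67 µm

P80 = 146.7 µm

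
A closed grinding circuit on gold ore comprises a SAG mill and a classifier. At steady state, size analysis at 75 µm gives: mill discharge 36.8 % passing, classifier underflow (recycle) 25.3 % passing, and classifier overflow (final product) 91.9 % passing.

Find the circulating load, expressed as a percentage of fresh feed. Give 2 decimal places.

CL = 479.13 %

Balance %-passing 75 µm (r = R/F):
(1+r)d = ru + o → r = (o−d)/(d−u)
r = (91.9 − 36.8)/(36.8 − 25.3) = 55.1/11.5 = 4.7913
CL = 100·r = 479.13 %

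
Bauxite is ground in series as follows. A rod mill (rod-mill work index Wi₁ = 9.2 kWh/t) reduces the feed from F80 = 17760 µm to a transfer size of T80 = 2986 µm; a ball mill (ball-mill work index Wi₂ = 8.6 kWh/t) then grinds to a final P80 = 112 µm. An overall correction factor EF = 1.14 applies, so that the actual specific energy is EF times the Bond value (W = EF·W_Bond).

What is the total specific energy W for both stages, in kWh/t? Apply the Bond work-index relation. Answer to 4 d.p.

W_Bond = 10·Wi·(1/√P₈₀ − 1/√F₈₀)
Stage 1 (17760→2986 µm, Wi₁=9.2): W₁ = 10·9.2·(0.018300 − 0.007504) = 0.9933 kWh/t
Stage 2 (2986→112 µm, Wi₂=8.6): W₂ = 10·8.6·(0.094491 − 0.018300) = 6.5524 kWh/t
W = W₁ + W₂ = 0.9933 + 6.5524 = 7.5457 kWh/t
With EF = 1.14: W = 7.5457·1.14 = 8.6021 kWh/t

W = 8.6021 kWh/t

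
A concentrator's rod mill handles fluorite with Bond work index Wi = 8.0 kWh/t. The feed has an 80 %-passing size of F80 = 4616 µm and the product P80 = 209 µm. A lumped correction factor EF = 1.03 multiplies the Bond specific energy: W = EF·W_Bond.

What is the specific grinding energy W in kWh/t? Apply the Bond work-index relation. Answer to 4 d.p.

W_Bond = 10·Wi·(1/√P₈₀ − 1/√F₈₀)
1/√209 = 0.069171;  1/√4616 = 0.014719
W = 10·8.0·(0.069171 − 0.014719) = 4.3562 kWh/t
With EF = 1.03: W = 4.3562·1.03 = 4.4869 kWh/t

W = 4.4869 kWh/t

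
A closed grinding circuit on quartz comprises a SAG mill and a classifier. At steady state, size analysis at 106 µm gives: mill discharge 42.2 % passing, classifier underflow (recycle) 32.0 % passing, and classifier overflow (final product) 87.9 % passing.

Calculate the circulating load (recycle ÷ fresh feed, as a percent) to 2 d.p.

Two-product formula at 106 µm:
d + r·d = r·u + o → r(d−u) = o−d
r = (87.9 − 42.2)/(42.2 − 32.0) = 45.7/10.2 = 4.4804
CL = 100·r = 448.04 %

CL = 448.04 %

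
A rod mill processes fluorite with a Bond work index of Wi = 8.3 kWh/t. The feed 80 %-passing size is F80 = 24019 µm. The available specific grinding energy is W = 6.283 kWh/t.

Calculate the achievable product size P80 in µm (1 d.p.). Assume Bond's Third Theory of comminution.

W_Bond = 10·Wi·(1/√P₈₀ − 1/√F₈₀)
1/√P80 = 1/√F80 + W/(10·Wi)
  = 6.2830/(10·8.3) + 1/√24019 = 0.075699 + 0.006452 = 0.082151
P80 = (1/0.082151)² = 12.1727² = 148.17 µm

P80 = 148.2 µm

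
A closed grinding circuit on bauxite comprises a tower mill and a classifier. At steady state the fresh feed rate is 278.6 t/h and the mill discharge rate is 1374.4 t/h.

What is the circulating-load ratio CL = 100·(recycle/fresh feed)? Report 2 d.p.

CL = 393.32 %

Discharge = new feed + return, hence
R = M − F = 1374.4 − 278.6 = 1095.8 t/h
CL = 100·R/F = 100·1095.8/278.6 = 393.32 %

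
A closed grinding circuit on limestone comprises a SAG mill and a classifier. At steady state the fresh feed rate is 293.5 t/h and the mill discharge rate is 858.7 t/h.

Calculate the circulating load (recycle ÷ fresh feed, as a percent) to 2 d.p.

Steady state: M = F + R.
R = M − F = 858.7 − 293.5 = 565.2 t/h
CL = 100·R/F = 100·565.2/293.5 = 192.57 %

CL = 192.57 %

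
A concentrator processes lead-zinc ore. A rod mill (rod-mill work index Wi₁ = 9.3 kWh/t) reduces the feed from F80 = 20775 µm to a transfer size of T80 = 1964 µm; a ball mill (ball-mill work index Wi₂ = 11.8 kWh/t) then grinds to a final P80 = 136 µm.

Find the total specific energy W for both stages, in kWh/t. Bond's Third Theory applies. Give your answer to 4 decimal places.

W = 8.9091 kWh/t

W = 10 Wi (P80^-0.5 − F80^-0.5)
Stage 1 (20775→1964 µm, Wi₁=9.3): W₁ = 10·9.3·(0.022565 − 0.006938) = 1.4533 kWh/t
Stage 2 (1964→136 µm, Wi₂=11.8): W₂ = 10·11.8·(0.085749 − 0.022565) = 7.4558 kWh/t
W = W₁ + W₂ = 1.4533 + 7.4558 = 8.9091 kWh/t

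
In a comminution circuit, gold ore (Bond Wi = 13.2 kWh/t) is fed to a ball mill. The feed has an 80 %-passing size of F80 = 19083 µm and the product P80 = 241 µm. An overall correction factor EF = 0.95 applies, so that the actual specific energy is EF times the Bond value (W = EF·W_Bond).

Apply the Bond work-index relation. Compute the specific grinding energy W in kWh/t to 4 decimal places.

W = 7.1700 kWh/t

W = 10·Wi·(P80^(-½) − F80^(-½))
1/√241 = 0.064416;  1/√19083 = 0.007239
W = 10·13.2·(0.064416 − 0.007239) = 7.5473 kWh/t
Corrected W = EF·W_Bond = 0.95·7.5473 = 7.1700 kWh/t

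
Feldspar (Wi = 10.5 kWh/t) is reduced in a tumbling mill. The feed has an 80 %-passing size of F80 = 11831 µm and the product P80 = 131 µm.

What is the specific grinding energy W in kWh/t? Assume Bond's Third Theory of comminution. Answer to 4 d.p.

W = 8.2086 kWh/t

W = 10·Wi·[P80^(−½) − F80^(−½)]
1/√131 = 0.087370;  1/√11831 = 0.009194
W = 10·10.5·(0.087370 − 0.009194) = 8.2086 kWh/t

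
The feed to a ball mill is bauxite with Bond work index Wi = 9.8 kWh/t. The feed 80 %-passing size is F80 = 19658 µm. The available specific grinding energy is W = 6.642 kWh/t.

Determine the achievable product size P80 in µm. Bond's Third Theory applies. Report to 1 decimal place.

P80 = 178.2 µm

Bond: W = 10·Wi·(1/√P80 − 1/√F80)
P80^(−½) = W/(10 Wi) + F80^(−½)
  = 6.6420/(10·9.8) + 1/√19658 = 0.067776 + 0.007132 = 0.074908
P80 = (1/0.074908)² = 13.3497² = 178.22 µm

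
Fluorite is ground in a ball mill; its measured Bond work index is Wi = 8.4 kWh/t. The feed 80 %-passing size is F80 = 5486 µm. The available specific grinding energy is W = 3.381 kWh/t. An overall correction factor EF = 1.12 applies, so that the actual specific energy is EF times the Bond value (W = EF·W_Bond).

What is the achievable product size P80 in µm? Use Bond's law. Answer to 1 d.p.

P80 = 409.1 µm

W_Bond = 10·Wi·(1/√P₈₀ − 1/√F₈₀)
W_Bond = W / EF = 3.381 / 1.12 = 3.0187 kWh/t
⇒ 1/√P80 = W_Bond/(10·Wi) + 1/√F80
  = 3.0187/(10·8.4) + 1/√5486 = 0.035937 + 0.013501 = 0.049439
P80 = (1/0.049439)² = 20.2271² = 409.13 µm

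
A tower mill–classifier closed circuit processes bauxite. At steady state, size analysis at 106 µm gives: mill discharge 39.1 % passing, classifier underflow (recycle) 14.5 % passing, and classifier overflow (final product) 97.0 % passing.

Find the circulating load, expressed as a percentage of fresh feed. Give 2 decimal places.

CL = 235.37 %

Let r = R/F. Size balance at 106 µm:
Fd + Rd = Ru + Fo ⇒ R/F = (o−d)/(d−u)
r = (97.0 − 39.1)/(39.1 − 14.5) = 57.9/24.6 = 2.3537
CL = 100·r = 235.37 %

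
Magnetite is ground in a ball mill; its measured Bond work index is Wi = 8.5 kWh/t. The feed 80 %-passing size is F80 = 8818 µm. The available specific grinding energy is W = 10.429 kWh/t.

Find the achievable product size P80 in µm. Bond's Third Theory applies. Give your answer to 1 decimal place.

Bond:  W = 10 Wi (1/√P − 1/√F)
⇒ 1/√P80 = W/(10·Wi) + 1/√F80
  = 10.4290/(10·8.5) + 1/√8818 = 0.122694 + 0.010649 = 0.133343
P80 = (1/0.133343)² = 7.4994² = 56.24 µm

P80 = 56.2 µm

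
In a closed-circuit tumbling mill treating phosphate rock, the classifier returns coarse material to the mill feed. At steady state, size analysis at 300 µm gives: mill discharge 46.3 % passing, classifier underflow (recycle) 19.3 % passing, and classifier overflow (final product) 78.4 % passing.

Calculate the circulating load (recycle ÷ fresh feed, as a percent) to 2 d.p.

Mass balance on the −300 µm fraction:
d + r·d = r·u + o → r(d−u) = o−d
r = (78.4 − 46.3)/(46.3 − 19.3) = 32.1/27.0 = 1.1889
CL = 100·r = 118.89 %

CL = 118.89 %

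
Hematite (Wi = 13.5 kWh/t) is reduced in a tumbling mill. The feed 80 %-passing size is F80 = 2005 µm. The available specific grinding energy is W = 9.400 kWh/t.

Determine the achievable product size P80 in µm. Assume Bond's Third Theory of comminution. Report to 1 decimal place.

W = 10·Wi·[P80^(−½) − F80^(−½)]
⇒ 1/√P80 = W/(10 Wi) + 1/√F80
  = 9.4000/(10·13.5) + 1/√2005 = 0.069630 + 0.022333 = 0.091962
P80 = (1/0.091962)² = 10.8740² = 118.24 µm

P80 = 118.2 µm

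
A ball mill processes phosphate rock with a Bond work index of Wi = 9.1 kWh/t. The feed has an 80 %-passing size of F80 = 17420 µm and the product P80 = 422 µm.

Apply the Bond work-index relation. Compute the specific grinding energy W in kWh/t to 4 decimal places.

W = 3.7403 kWh/t

W = 10 Wi (P80^-0.5 − F80^-0.5)
1/√422 = 0.048679;  1/√17420 = 0.007577
W = 10·9.1·(0.048679 − 0.007577) = 3.7403 kWh/t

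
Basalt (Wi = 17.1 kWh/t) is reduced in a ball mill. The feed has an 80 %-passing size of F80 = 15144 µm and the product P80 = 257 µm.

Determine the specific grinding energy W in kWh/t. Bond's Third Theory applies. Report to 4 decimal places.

Bond:  W = 10 Wi (1/√P − 1/√F)
1/√257 = 0.062378;  1/√15144 = 0.008126
W = 10·17.1·(0.062378 − 0.008126) = 9.2771 kWh/t

W = 9.2771 kWh/t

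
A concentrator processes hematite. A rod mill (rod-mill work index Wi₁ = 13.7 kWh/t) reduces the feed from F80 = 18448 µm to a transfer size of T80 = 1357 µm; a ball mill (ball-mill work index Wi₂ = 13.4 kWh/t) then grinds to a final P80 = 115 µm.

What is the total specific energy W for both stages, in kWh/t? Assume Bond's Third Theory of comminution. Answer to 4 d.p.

W = 11.5683 kWh/t

W = 10 Wi (P80^-0.5 − F80^-0.5)
Stage 1 (18448→1357 µm, Wi₁=13.7): W₁ = 10·13.7·(0.027146 − 0.007363) = 2.7104 kWh/t
Stage 2 (1357→115 µm, Wi₂=13.4): W₂ = 10·13.4·(0.093250 − 0.027146) = 8.8580 kWh/t
W = W₁ + W₂ = 2.7104 + 8.8580 = 11.5683 kWh/t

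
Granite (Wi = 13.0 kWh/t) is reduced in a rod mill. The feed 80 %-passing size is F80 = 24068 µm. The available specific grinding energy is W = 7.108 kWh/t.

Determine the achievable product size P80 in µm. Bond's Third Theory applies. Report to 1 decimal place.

P80 = 267.7 µm

W = 10 Wi (P80^-0.5 − F80^-0.5)
P80^-0.5 = F80^-0.5 + W/(10 Wi)
  = 7.1080/(10·13.0) + 1/√24068 = 0.054677 + 0.006446 = 0.061123
P80 = (1/0.061123)² = 16.3605² = 267.67 µm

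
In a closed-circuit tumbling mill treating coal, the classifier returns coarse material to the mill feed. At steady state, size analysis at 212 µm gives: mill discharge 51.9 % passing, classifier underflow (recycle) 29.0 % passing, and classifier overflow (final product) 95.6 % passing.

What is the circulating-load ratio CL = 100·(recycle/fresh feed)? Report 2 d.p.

Two-product formula at 212 µm:
(1+r)·d = r·u + o ⇒ r = (o−d)/(d−u)
r = (95.6 − 51.9)/(51.9 − 29.0) = 43.7/22.9 = 1.9083
CL = 100·r = 190.83 %

CL = 190.83 %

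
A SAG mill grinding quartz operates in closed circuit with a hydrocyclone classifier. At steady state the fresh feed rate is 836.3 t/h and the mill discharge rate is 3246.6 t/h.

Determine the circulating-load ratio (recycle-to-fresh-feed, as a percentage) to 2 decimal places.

Discharge = new feed + return, hence
R = M − F = 3246.6 − 836.3 = 2410.3 t/h
CL = 100·R/F = 100·2410.3/836.3 = 288.21 %

CL = 288.21 %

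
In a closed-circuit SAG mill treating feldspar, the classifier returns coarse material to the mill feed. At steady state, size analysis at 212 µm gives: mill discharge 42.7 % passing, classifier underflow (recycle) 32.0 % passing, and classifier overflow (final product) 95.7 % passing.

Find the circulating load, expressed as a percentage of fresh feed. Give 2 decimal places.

Mass balance on the −212 µm fraction:
Fd + Rd = Ru + Fo ⇒ R/F = (o−d)/(d−u)
r = (95.7 − 42.7)/(42.7 − 32.0) = 53.0/10.7 = 4.9533
CL = 100·r = 495.33 %

CL = 495.33 %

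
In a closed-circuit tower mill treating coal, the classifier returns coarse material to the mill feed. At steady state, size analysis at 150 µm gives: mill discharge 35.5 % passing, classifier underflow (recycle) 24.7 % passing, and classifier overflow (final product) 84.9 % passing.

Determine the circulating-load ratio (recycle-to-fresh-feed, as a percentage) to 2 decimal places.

CL = 457.41 %

Mass balance on the −150 µm fraction:
r = (o − d)/(d − u)
r = (84.9 − 35.5)/(35.5 − 24.7) = 49.4/10.8 = 4.5741
CL = 100·r = 457.41 %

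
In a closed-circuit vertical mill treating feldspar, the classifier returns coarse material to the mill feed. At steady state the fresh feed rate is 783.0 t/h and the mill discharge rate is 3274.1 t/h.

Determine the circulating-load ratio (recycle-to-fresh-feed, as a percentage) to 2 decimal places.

CL = 318.15 %

Steady state: M = F + R.
R = M − F = 3274.1 − 783.0 = 2491.1 t/h
CL = 100·R/F = 100·2491.1/783.0 = 318.15 %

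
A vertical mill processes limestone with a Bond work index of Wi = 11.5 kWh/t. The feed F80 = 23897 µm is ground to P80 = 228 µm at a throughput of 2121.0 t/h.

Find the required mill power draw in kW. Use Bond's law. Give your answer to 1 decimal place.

W_Bond = 10·Wi·(1/√P₈₀ − 1/√F₈₀)
W = 10·11.5·(1/√228 − 1/√23897) = 10·11.5·(0.059758) = 6.8721 kWh/t
Mill draw = 6.8721 × 2121.0 = 14575.8 kW

P = 14575.8 kW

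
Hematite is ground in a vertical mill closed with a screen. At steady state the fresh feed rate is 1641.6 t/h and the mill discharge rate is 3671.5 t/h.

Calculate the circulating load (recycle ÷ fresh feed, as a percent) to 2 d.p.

CL = 123.65 %

Mill node: discharge = fresh + recycle.
R = M − F = 3671.5 − 1641.6 = 2029.9 t/h
CL = 100·R/F = 100·2029.9/1641.6 = 123.65 %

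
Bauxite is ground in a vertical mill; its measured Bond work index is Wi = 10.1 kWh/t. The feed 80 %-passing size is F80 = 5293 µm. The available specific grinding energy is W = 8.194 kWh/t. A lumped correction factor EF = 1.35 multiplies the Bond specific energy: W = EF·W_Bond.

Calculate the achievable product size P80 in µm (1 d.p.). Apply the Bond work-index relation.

W = 10 Wi (P80^-0.5 − F80^-0.5)
W_Bond = W / EF = 8.194 / 1.35 = 6.0696 kWh/t
P80^-0.5 = F80^-0.5 + W_Bond/(10 Wi)
  = 6.0696/(10·10.1) + 1/√5293 = 0.060095 + 0.013745 = 0.073840
P80 = (1/0.073840)² = 13.5427² = 183.40 µm

P80 = 183.4 µm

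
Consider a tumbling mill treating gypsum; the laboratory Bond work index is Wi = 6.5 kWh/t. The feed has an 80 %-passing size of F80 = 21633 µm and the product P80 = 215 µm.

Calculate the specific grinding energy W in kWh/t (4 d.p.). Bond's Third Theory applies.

W = 10 Wi (1/√P80 − 1/√F80)  [Bond]
1/√215 = 0.068199;  1/√21633 = 0.006799
W = 10·6.5·(0.068199 − 0.006799) = 3.9910 kWh/t

W = 3.9910 kWh/t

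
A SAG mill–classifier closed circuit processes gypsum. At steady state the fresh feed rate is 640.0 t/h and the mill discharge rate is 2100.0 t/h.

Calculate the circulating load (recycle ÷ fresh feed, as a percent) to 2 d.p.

Mill node: discharge = fresh + recycle.
R = M − F = 2100.0 − 640.0 = 1460.0 t/h
CL = 100·R/F = 100·1460.0/640.0 = 228.12 %

CL = 228.12 %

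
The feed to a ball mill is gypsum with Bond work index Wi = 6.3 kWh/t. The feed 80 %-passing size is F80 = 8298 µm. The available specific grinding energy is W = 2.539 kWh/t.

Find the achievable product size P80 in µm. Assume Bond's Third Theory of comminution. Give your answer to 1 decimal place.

Bond:  W = 10 Wi (1/√P − 1/√F)
⇒ 1/√P80 = W/(10 Wi) + 1/√F80
  = 2.5390/(10·6.3) + 1/√8298 = 0.040302 + 0.010978 = 0.051279
P80 = (1/0.051279)² = 19.5010² = 380.29 µm

P80 = 380.3 µm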